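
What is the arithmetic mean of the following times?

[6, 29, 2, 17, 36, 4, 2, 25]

15.125

Step 1: Sum all values: 6 + 29 + 2 + 17 + 36 + 4 + 2 + 25 = 121
Step 2: Count the number of values: n = 8
Step 3: Mean = sum / n = 121 / 8 = 15.125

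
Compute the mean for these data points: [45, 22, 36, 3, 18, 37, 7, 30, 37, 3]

23.8

Step 1: Sum all values: 45 + 22 + 36 + 3 + 18 + 37 + 7 + 30 + 37 + 3 = 238
Step 2: Count the number of values: n = 10
Step 3: Mean = sum / n = 238 / 10 = 23.8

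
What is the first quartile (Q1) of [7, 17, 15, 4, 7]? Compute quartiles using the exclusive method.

5.5

Step 1: Sort the data: [4, 7, 7, 15, 17]
Step 2: n = 5
Step 3: Using the exclusive quartile method:
  Q1 = 5.5
  Q2 (median) = 7
  Q3 = 16
  IQR = Q3 - Q1 = 16 - 5.5 = 10.5
Step 4: Q1 = 5.5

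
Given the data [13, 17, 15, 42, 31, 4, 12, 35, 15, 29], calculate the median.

16

Step 1: Sort the data in ascending order: [4, 12, 13, 15, 15, 17, 29, 31, 35, 42]
Step 2: The number of values is n = 10.
Step 3: Since n is even, the median is the average of positions 5 and 6:
  Median = (15 + 17) / 2 = 16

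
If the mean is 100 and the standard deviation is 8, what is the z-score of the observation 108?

1

Step 1: Recall the z-score formula: z = (x - mu) / sigma
Step 2: Substitute values: z = (108 - 100) / 8
Step 3: z = 8 / 8 = 1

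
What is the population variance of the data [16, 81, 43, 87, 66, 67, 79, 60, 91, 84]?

483.04

Step 1: Compute the mean: (16 + 81 + 43 + 87 + 66 + 67 + 79 + 60 + 91 + 84) / 10 = 67.4
Step 2: Compute squared deviations from the mean:
  (16 - 67.4)^2 = 2641.96
  (81 - 67.4)^2 = 184.96
  (43 - 67.4)^2 = 595.36
  (87 - 67.4)^2 = 384.16
  (66 - 67.4)^2 = 1.96
  (67 - 67.4)^2 = 0.16
  (79 - 67.4)^2 = 134.56
  (60 - 67.4)^2 = 54.76
  (91 - 67.4)^2 = 556.96
  (84 - 67.4)^2 = 275.56
Step 3: Sum of squared deviations = 4830.4
Step 4: Population variance = 4830.4 / 10 = 483.04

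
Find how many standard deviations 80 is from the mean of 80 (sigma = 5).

0

Step 1: Recall the z-score formula: z = (x - mu) / sigma
Step 2: Substitute values: z = (80 - 80) / 5
Step 3: z = 0 / 5 = 0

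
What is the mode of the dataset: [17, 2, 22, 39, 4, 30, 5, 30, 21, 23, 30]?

30

Step 1: Count the frequency of each value:
  2: appears 1 time(s)
  4: appears 1 time(s)
  5: appears 1 time(s)
  17: appears 1 time(s)
  21: appears 1 time(s)
  22: appears 1 time(s)
  23: appears 1 time(s)
  30: appears 3 time(s)
  39: appears 1 time(s)
Step 2: The value 30 appears most frequently (3 times).
Step 3: Mode = 30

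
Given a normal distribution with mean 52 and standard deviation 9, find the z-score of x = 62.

1.1111

Step 1: Recall the z-score formula: z = (x - mu) / sigma
Step 2: Substitute values: z = (62 - 52) / 9
Step 3: z = 10 / 9 = 1.1111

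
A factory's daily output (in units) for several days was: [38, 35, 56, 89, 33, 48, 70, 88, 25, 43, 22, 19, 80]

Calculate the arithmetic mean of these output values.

49.6923

Step 1: Sum all values: 38 + 35 + 56 + 89 + 33 + 48 + 70 + 88 + 25 + 43 + 22 + 19 + 80 = 646
Step 2: Count the number of values: n = 13
Step 3: Mean = sum / n = 646 / 13 = 49.6923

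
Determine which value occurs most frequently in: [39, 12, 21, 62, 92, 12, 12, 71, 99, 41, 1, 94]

12

Step 1: Count the frequency of each value:
  1: appears 1 time(s)
  12: appears 3 time(s)
  21: appears 1 time(s)
  39: appears 1 time(s)
  41: appears 1 time(s)
  62: appears 1 time(s)
  71: appears 1 time(s)
  92: appears 1 time(s)
  94: appears 1 time(s)
  99: appears 1 time(s)
Step 2: The value 12 appears most frequently (3 times).
Step 3: Mode = 12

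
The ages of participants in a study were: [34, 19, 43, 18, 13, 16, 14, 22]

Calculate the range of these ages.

30

Step 1: Identify the maximum value: max = 43
Step 2: Identify the minimum value: min = 13
Step 3: Range = max - min = 43 - 13 = 30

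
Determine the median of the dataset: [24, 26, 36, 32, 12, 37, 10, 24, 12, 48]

25

Step 1: Sort the data in ascending order: [10, 12, 12, 24, 24, 26, 32, 36, 37, 48]
Step 2: The number of values is n = 10.
Step 3: Since n is even, the median is the average of positions 5 and 6:
  Median = (24 + 26) / 2 = 25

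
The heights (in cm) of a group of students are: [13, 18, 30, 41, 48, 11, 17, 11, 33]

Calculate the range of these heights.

37

Step 1: Identify the maximum value: max = 48
Step 2: Identify the minimum value: min = 11
Step 3: Range = max - min = 48 - 11 = 37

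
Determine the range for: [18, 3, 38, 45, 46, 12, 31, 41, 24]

43

Step 1: Identify the maximum value: max = 46
Step 2: Identify the minimum value: min = 3
Step 3: Range = max - min = 46 - 3 = 43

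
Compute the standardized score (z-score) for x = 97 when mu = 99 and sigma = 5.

-0.4

Step 1: Recall the z-score formula: z = (x - mu) / sigma
Step 2: Substitute values: z = (97 - 99) / 5
Step 3: z = -2 / 5 = -0.4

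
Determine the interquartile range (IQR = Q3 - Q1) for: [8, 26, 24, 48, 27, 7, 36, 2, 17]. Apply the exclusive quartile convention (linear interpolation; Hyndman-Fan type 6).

24

Step 1: Sort the data: [2, 7, 8, 17, 24, 26, 27, 36, 48]
Step 2: n = 9
Step 3: Using the exclusive quartile method:
  Q1 = 7.5
  Q2 (median) = 24
  Q3 = 31.5
  IQR = Q3 - Q1 = 31.5 - 7.5 = 24
Step 4: IQR = 24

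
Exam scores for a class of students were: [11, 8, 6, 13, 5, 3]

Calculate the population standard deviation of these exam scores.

3.448

Step 1: Compute the mean: 7.6667
Step 2: Sum of squared deviations from the mean: 71.3333
Step 3: Population variance = 71.3333 / 6 = 11.8889
Step 4: Standard deviation = sqrt(11.8889) = 3.448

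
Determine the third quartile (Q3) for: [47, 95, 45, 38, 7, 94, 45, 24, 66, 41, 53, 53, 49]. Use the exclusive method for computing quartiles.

59.5

Step 1: Sort the data: [7, 24, 38, 41, 45, 45, 47, 49, 53, 53, 66, 94, 95]
Step 2: n = 13
Step 3: Using the exclusive quartile method:
  Q1 = 39.5
  Q2 (median) = 47
  Q3 = 59.5
  IQR = Q3 - Q1 = 59.5 - 39.5 = 20
Step 4: Q3 = 59.5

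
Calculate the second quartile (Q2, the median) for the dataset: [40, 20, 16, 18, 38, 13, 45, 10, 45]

20

Step 1: Sort the data: [10, 13, 16, 18, 20, 38, 40, 45, 45]
Step 2: n = 9
Step 3: Q2 is the median. Since n is odd, it is the middle value at position 5: 20
Step 4: Q2 = 20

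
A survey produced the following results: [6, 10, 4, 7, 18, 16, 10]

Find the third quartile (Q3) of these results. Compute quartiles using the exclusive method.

16

Step 1: Sort the data: [4, 6, 7, 10, 10, 16, 18]
Step 2: n = 7
Step 3: Using the exclusive quartile method:
  Q1 = 6
  Q2 (median) = 10
  Q3 = 16
  IQR = Q3 - Q1 = 16 - 6 = 10
Step 4: Q3 = 16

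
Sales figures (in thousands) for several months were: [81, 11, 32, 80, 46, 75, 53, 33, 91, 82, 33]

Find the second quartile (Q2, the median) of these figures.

53

Step 1: Sort the data: [11, 32, 33, 33, 46, 53, 75, 80, 81, 82, 91]
Step 2: n = 11
Step 3: Q2 is the median. Since n is odd, it is the middle value at position 6: 53
Step 4: Q2 = 53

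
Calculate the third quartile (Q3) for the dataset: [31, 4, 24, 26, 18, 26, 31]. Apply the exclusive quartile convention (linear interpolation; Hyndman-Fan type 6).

31

Step 1: Sort the data: [4, 18, 24, 26, 26, 31, 31]
Step 2: n = 7
Step 3: Using the exclusive quartile method:
  Q1 = 18
  Q2 (median) = 26
  Q3 = 31
  IQR = Q3 - Q1 = 31 - 18 = 13
Step 4: Q3 = 31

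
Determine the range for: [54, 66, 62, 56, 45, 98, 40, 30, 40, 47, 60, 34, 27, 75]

71

Step 1: Identify the maximum value: max = 98
Step 2: Identify the minimum value: min = 27
Step 3: Range = max - min = 98 - 27 = 71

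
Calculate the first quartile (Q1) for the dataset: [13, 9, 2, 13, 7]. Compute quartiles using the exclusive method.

4.5

Step 1: Sort the data: [2, 7, 9, 13, 13]
Step 2: n = 5
Step 3: Using the exclusive quartile method:
  Q1 = 4.5
  Q2 (median) = 9
  Q3 = 13
  IQR = Q3 - Q1 = 13 - 4.5 = 8.5
Step 4: Q1 = 4.5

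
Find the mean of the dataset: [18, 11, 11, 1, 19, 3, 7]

10

Step 1: Sum all values: 18 + 11 + 11 + 1 + 19 + 3 + 7 = 70
Step 2: Count the number of values: n = 7
Step 3: Mean = sum / n = 70 / 7 = 10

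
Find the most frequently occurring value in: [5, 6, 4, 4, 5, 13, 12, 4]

4

Step 1: Count the frequency of each value:
  4: appears 3 time(s)
  5: appears 2 time(s)
  6: appears 1 time(s)
  12: appears 1 time(s)
  13: appears 1 time(s)
Step 2: The value 4 appears most frequently (3 times).
Step 3: Mode = 4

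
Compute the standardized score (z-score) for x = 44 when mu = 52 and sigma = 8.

-1

Step 1: Recall the z-score formula: z = (x - mu) / sigma
Step 2: Substitute values: z = (44 - 52) / 8
Step 3: z = -8 / 8 = -1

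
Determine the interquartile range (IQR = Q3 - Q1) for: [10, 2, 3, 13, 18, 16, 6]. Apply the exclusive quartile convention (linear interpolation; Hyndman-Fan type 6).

13

Step 1: Sort the data: [2, 3, 6, 10, 13, 16, 18]
Step 2: n = 7
Step 3: Using the exclusive quartile method:
  Q1 = 3
  Q2 (median) = 10
  Q3 = 16
  IQR = Q3 - Q1 = 16 - 3 = 13
Step 4: IQR = 13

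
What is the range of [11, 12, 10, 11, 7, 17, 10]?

10

Step 1: Identify the maximum value: max = 17
Step 2: Identify the minimum value: min = 7
Step 3: Range = max - min = 17 - 7 = 10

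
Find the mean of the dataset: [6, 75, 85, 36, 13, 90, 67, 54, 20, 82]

52.8

Step 1: Sum all values: 6 + 75 + 85 + 36 + 13 + 90 + 67 + 54 + 20 + 82 = 528
Step 2: Count the number of values: n = 10
Step 3: Mean = sum / n = 528 / 10 = 52.8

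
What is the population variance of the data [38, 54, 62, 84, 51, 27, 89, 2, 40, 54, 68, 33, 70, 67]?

508.8827

Step 1: Compute the mean: (38 + 54 + 62 + 84 + 51 + 27 + 89 + 2 + 40 + 54 + 68 + 33 + 70 + 67) / 14 = 52.7857
Step 2: Compute squared deviations from the mean:
  (38 - 52.7857)^2 = 218.6173
  (54 - 52.7857)^2 = 1.4745
  (62 - 52.7857)^2 = 84.9031
  (84 - 52.7857)^2 = 974.3316
  (51 - 52.7857)^2 = 3.1888
  (27 - 52.7857)^2 = 664.9031
  (89 - 52.7857)^2 = 1311.4745
  (2 - 52.7857)^2 = 2579.1888
  (40 - 52.7857)^2 = 163.4745
  (54 - 52.7857)^2 = 1.4745
  (68 - 52.7857)^2 = 231.4745
  (33 - 52.7857)^2 = 391.4745
  (70 - 52.7857)^2 = 296.3316
  (67 - 52.7857)^2 = 202.0459
Step 3: Sum of squared deviations = 7124.3571
Step 4: Population variance = 7124.3571 / 14 = 508.8827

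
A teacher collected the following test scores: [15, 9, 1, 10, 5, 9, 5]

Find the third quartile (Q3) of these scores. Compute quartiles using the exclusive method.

10

Step 1: Sort the data: [1, 5, 5, 9, 9, 10, 15]
Step 2: n = 7
Step 3: Using the exclusive quartile method:
  Q1 = 5
  Q2 (median) = 9
  Q3 = 10
  IQR = Q3 - Q1 = 10 - 5 = 5
Step 4: Q3 = 10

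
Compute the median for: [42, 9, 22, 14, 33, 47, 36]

33

Step 1: Sort the data in ascending order: [9, 14, 22, 33, 36, 42, 47]
Step 2: The number of values is n = 7.
Step 3: Since n is odd, the median is the middle value at position 4: 33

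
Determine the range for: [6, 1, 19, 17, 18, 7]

18

Step 1: Identify the maximum value: max = 19
Step 2: Identify the minimum value: min = 1
Step 3: Range = max - min = 19 - 1 = 18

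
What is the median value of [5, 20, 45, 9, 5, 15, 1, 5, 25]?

9

Step 1: Sort the data in ascending order: [1, 5, 5, 5, 9, 15, 20, 25, 45]
Step 2: The number of values is n = 9.
Step 3: Since n is odd, the median is the middle value at position 5: 9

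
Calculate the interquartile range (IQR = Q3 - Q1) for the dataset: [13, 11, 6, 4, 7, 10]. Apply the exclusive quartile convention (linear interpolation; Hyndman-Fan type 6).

6

Step 1: Sort the data: [4, 6, 7, 10, 11, 13]
Step 2: n = 6
Step 3: Using the exclusive quartile method:
  Q1 = 5.5
  Q2 (median) = 8.5
  Q3 = 11.5
  IQR = Q3 - Q1 = 11.5 - 5.5 = 6
Step 4: IQR = 6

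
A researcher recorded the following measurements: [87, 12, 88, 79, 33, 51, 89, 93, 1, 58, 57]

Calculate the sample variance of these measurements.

1039.8909

Step 1: Compute the mean: (87 + 12 + 88 + 79 + 33 + 51 + 89 + 93 + 1 + 58 + 57) / 11 = 58.9091
Step 2: Compute squared deviations from the mean:
  (87 - 58.9091)^2 = 789.0992
  (12 - 58.9091)^2 = 2200.4628
  (88 - 58.9091)^2 = 846.281
  (79 - 58.9091)^2 = 403.6446
  (33 - 58.9091)^2 = 671.281
  (51 - 58.9091)^2 = 62.5537
  (89 - 58.9091)^2 = 905.4628
  (93 - 58.9091)^2 = 1162.1901
  (1 - 58.9091)^2 = 3353.4628
  (58 - 58.9091)^2 = 0.8264
  (57 - 58.9091)^2 = 3.6446
Step 3: Sum of squared deviations = 10398.9091
Step 4: Sample variance = 10398.9091 / 10 = 1039.8909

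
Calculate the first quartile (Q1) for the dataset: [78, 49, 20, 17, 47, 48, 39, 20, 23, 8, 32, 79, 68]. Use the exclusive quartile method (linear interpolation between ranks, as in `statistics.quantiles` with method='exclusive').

20

Step 1: Sort the data: [8, 17, 20, 20, 23, 32, 39, 47, 48, 49, 68, 78, 79]
Step 2: n = 13
Step 3: Using the exclusive quartile method:
  Q1 = 20
  Q2 (median) = 39
  Q3 = 58.5
  IQR = Q3 - Q1 = 58.5 - 20 = 38.5
Step 4: Q1 = 20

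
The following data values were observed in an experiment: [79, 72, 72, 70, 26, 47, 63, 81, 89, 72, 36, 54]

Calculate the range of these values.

63

Step 1: Identify the maximum value: max = 89
Step 2: Identify the minimum value: min = 26
Step 3: Range = max - min = 89 - 26 = 63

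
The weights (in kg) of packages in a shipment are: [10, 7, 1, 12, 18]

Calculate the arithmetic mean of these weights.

9.6

Step 1: Sum all values: 10 + 7 + 1 + 12 + 18 = 48
Step 2: Count the number of values: n = 5
Step 3: Mean = sum / n = 48 / 5 = 9.6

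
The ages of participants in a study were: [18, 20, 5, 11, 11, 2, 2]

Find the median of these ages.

11

Step 1: Sort the data in ascending order: [2, 2, 5, 11, 11, 18, 20]
Step 2: The number of values is n = 7.
Step 3: Since n is odd, the median is the middle value at position 4: 11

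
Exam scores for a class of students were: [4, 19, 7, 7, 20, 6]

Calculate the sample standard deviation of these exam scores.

7.064

Step 1: Compute the mean: 10.5
Step 2: Sum of squared deviations from the mean: 249.5
Step 3: Sample variance = 249.5 / 5 = 49.9
Step 4: Standard deviation = sqrt(49.9) = 7.064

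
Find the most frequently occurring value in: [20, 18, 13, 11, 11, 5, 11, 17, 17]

11

Step 1: Count the frequency of each value:
  5: appears 1 time(s)
  11: appears 3 time(s)
  13: appears 1 time(s)
  17: appears 2 time(s)
  18: appears 1 time(s)
  20: appears 1 time(s)
Step 2: The value 11 appears most frequently (3 times).
Step 3: Mode = 11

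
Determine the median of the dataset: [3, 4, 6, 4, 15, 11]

5

Step 1: Sort the data in ascending order: [3, 4, 4, 6, 11, 15]
Step 2: The number of values is n = 6.
Step 3: Since n is even, the median is the average of positions 3 and 4:
  Median = (4 + 6) / 2 = 5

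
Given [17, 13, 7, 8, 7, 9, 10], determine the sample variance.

13.4762

Step 1: Compute the mean: (17 + 13 + 7 + 8 + 7 + 9 + 10) / 7 = 10.1429
Step 2: Compute squared deviations from the mean:
  (17 - 10.1429)^2 = 47.0204
  (13 - 10.1429)^2 = 8.1633
  (7 - 10.1429)^2 = 9.8776
  (8 - 10.1429)^2 = 4.5918
  (7 - 10.1429)^2 = 9.8776
  (9 - 10.1429)^2 = 1.3061
  (10 - 10.1429)^2 = 0.0204
Step 3: Sum of squared deviations = 80.8571
Step 4: Sample variance = 80.8571 / 6 = 13.4762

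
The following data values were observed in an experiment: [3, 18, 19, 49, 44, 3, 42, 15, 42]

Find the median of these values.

19

Step 1: Sort the data in ascending order: [3, 3, 15, 18, 19, 42, 42, 44, 49]
Step 2: The number of values is n = 9.
Step 3: Since n is odd, the median is the middle value at position 5: 19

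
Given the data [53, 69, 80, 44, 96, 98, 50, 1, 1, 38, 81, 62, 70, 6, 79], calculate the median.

62

Step 1: Sort the data in ascending order: [1, 1, 6, 38, 44, 50, 53, 62, 69, 70, 79, 80, 81, 96, 98]
Step 2: The number of values is n = 15.
Step 3: Since n is odd, the median is the middle value at position 8: 62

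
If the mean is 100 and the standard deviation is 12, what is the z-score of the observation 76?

-2

Step 1: Recall the z-score formula: z = (x - mu) / sigma
Step 2: Substitute values: z = (76 - 100) / 12
Step 3: z = -24 / 12 = -2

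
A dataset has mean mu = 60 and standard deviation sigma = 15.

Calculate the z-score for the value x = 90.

2

Step 1: Recall the z-score formula: z = (x - mu) / sigma
Step 2: Substitute values: z = (90 - 60) / 15
Step 3: z = 30 / 15 = 2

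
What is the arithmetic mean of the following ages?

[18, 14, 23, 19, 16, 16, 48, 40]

24.25

Step 1: Sum all values: 18 + 14 + 23 + 19 + 16 + 16 + 48 + 40 = 194
Step 2: Count the number of values: n = 8
Step 3: Mean = sum / n = 194 / 8 = 24.25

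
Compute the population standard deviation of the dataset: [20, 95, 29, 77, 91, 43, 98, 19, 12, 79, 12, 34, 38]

31.8872

Step 1: Compute the mean: 49.7692
Step 2: Sum of squared deviations from the mean: 13218.3077
Step 3: Population variance = 13218.3077 / 13 = 1016.7929
Step 4: Standard deviation = sqrt(1016.7929) = 31.8872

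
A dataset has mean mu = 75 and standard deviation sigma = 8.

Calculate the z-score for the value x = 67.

-1

Step 1: Recall the z-score formula: z = (x - mu) / sigma
Step 2: Substitute values: z = (67 - 75) / 8
Step 3: z = -8 / 8 = -1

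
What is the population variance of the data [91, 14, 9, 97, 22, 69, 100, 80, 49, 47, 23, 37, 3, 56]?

1040.3112

Step 1: Compute the mean: (91 + 14 + 9 + 97 + 22 + 69 + 100 + 80 + 49 + 47 + 23 + 37 + 3 + 56) / 14 = 49.7857
Step 2: Compute squared deviations from the mean:
  (91 - 49.7857)^2 = 1698.6173
  (14 - 49.7857)^2 = 1280.6173
  (9 - 49.7857)^2 = 1663.4745
  (97 - 49.7857)^2 = 2229.1888
  (22 - 49.7857)^2 = 772.0459
  (69 - 49.7857)^2 = 369.1888
  (100 - 49.7857)^2 = 2521.4745
  (80 - 49.7857)^2 = 912.9031
  (49 - 49.7857)^2 = 0.6173
  (47 - 49.7857)^2 = 7.7602
  (23 - 49.7857)^2 = 717.4745
  (37 - 49.7857)^2 = 163.4745
  (3 - 49.7857)^2 = 2188.9031
  (56 - 49.7857)^2 = 38.6173
Step 3: Sum of squared deviations = 14564.3571
Step 4: Population variance = 14564.3571 / 14 = 1040.3112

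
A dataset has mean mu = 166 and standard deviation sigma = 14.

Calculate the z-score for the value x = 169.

0.2143

Step 1: Recall the z-score formula: z = (x - mu) / sigma
Step 2: Substitute values: z = (169 - 166) / 14
Step 3: z = 3 / 14 = 0.2143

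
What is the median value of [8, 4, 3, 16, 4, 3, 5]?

4

Step 1: Sort the data in ascending order: [3, 3, 4, 4, 5, 8, 16]
Step 2: The number of values is n = 7.
Step 3: Since n is odd, the median is the middle value at position 4: 4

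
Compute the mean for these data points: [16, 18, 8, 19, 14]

15

Step 1: Sum all values: 16 + 18 + 8 + 19 + 14 = 75
Step 2: Count the number of values: n = 5
Step 3: Mean = sum / n = 75 / 5 = 15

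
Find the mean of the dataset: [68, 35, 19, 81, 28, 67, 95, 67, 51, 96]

60.7

Step 1: Sum all values: 68 + 35 + 19 + 81 + 28 + 67 + 95 + 67 + 51 + 96 = 607
Step 2: Count the number of values: n = 10
Step 3: Mean = sum / n = 607 / 10 = 60.7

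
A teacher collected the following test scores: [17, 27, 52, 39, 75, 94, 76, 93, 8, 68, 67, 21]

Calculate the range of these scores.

86

Step 1: Identify the maximum value: max = 94
Step 2: Identify the minimum value: min = 8
Step 3: Range = max - min = 94 - 8 = 86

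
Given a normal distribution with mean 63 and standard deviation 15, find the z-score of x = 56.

-0.4667

Step 1: Recall the z-score formula: z = (x - mu) / sigma
Step 2: Substitute values: z = (56 - 63) / 15
Step 3: z = -7 / 15 = -0.4667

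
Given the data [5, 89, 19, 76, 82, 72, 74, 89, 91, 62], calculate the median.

75

Step 1: Sort the data in ascending order: [5, 19, 62, 72, 74, 76, 82, 89, 89, 91]
Step 2: The number of values is n = 10.
Step 3: Since n is even, the median is the average of positions 5 and 6:
  Median = (74 + 76) / 2 = 75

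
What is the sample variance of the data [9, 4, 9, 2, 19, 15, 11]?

34.8095

Step 1: Compute the mean: (9 + 4 + 9 + 2 + 19 + 15 + 11) / 7 = 9.8571
Step 2: Compute squared deviations from the mean:
  (9 - 9.8571)^2 = 0.7347
  (4 - 9.8571)^2 = 34.3061
  (9 - 9.8571)^2 = 0.7347
  (2 - 9.8571)^2 = 61.7347
  (19 - 9.8571)^2 = 83.5918
  (15 - 9.8571)^2 = 26.449
  (11 - 9.8571)^2 = 1.3061
Step 3: Sum of squared deviations = 208.8571
Step 4: Sample variance = 208.8571 / 6 = 34.8095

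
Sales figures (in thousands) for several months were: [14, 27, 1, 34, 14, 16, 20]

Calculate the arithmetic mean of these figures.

18

Step 1: Sum all values: 14 + 27 + 1 + 34 + 14 + 16 + 20 = 126
Step 2: Count the number of values: n = 7
Step 3: Mean = sum / n = 126 / 7 = 18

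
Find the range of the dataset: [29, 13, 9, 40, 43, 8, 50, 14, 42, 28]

42

Step 1: Identify the maximum value: max = 50
Step 2: Identify the minimum value: min = 8
Step 3: Range = max - min = 50 - 8 = 42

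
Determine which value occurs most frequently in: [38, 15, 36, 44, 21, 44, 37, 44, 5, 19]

44

Step 1: Count the frequency of each value:
  5: appears 1 time(s)
  15: appears 1 time(s)
  19: appears 1 time(s)
  21: appears 1 time(s)
  36: appears 1 time(s)
  37: appears 1 time(s)
  38: appears 1 time(s)
  44: appears 3 time(s)
Step 2: The value 44 appears most frequently (3 times).
Step 3: Mode = 44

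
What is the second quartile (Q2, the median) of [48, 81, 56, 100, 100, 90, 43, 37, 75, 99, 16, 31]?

65.5

Step 1: Sort the data: [16, 31, 37, 43, 48, 56, 75, 81, 90, 99, 100, 100]
Step 2: n = 12
Step 3: Q2 is the median. Since n is even, it is the average of the values at positions 6 and 7:
  Q2 = (56 + 75) / 2 = 65.5
Step 4: Q2 = 65.5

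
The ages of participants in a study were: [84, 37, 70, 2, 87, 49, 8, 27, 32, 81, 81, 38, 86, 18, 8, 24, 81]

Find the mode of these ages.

81

Step 1: Count the frequency of each value:
  2: appears 1 time(s)
  8: appears 2 time(s)
  18: appears 1 time(s)
  24: appears 1 time(s)
  27: appears 1 time(s)
  32: appears 1 time(s)
  37: appears 1 time(s)
  38: appears 1 time(s)
  49: appears 1 time(s)
  70: appears 1 time(s)
  81: appears 3 time(s)
  84: appears 1 time(s)
  86: appears 1 time(s)
  87: appears 1 time(s)
Step 2: The value 81 appears most frequently (3 times).
Step 3: Mode = 81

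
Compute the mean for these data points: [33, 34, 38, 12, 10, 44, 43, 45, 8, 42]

30.9

Step 1: Sum all values: 33 + 34 + 38 + 12 + 10 + 44 + 43 + 45 + 8 + 42 = 309
Step 2: Count the number of values: n = 10
Step 3: Mean = sum / n = 309 / 10 = 30.9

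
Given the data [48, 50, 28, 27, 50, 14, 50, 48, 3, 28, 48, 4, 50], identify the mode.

50

Step 1: Count the frequency of each value:
  3: appears 1 time(s)
  4: appears 1 time(s)
  14: appears 1 time(s)
  27: appears 1 time(s)
  28: appears 2 time(s)
  48: appears 3 time(s)
  50: appears 4 time(s)
Step 2: The value 50 appears most frequently (4 times).
Step 3: Mode = 50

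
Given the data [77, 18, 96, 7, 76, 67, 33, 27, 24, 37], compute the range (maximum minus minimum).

89

Step 1: Identify the maximum value: max = 96
Step 2: Identify the minimum value: min = 7
Step 3: Range = max - min = 96 - 7 = 89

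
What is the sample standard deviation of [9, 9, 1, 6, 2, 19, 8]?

5.9362

Step 1: Compute the mean: 7.7143
Step 2: Sum of squared deviations from the mean: 211.4286
Step 3: Sample variance = 211.4286 / 6 = 35.2381
Step 4: Standard deviation = sqrt(35.2381) = 5.9362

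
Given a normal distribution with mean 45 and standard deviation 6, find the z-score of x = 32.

-2.1667

Step 1: Recall the z-score formula: z = (x - mu) / sigma
Step 2: Substitute values: z = (32 - 45) / 6
Step 3: z = -13 / 6 = -2.1667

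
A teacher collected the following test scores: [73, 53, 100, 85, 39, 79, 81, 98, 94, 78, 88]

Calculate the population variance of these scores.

314.6281

Step 1: Compute the mean: (73 + 53 + 100 + 85 + 39 + 79 + 81 + 98 + 94 + 78 + 88) / 11 = 78.9091
Step 2: Compute squared deviations from the mean:
  (73 - 78.9091)^2 = 34.9174
  (53 - 78.9091)^2 = 671.281
  (100 - 78.9091)^2 = 444.8264
  (85 - 78.9091)^2 = 37.0992
  (39 - 78.9091)^2 = 1592.7355
  (79 - 78.9091)^2 = 0.0083
  (81 - 78.9091)^2 = 4.3719
  (98 - 78.9091)^2 = 364.4628
  (94 - 78.9091)^2 = 227.7355
  (78 - 78.9091)^2 = 0.8264
  (88 - 78.9091)^2 = 82.6446
Step 3: Sum of squared deviations = 3460.9091
Step 4: Population variance = 3460.9091 / 11 = 314.6281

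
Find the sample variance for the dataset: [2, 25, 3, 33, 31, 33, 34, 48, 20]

226.2778

Step 1: Compute the mean: (2 + 25 + 3 + 33 + 31 + 33 + 34 + 48 + 20) / 9 = 25.4444
Step 2: Compute squared deviations from the mean:
  (2 - 25.4444)^2 = 549.642
  (25 - 25.4444)^2 = 0.1975
  (3 - 25.4444)^2 = 503.7531
  (33 - 25.4444)^2 = 57.0864
  (31 - 25.4444)^2 = 30.8642
  (33 - 25.4444)^2 = 57.0864
  (34 - 25.4444)^2 = 73.1975
  (48 - 25.4444)^2 = 508.7531
  (20 - 25.4444)^2 = 29.642
Step 3: Sum of squared deviations = 1810.2222
Step 4: Sample variance = 1810.2222 / 8 = 226.2778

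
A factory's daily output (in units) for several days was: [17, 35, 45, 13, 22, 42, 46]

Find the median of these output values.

35

Step 1: Sort the data in ascending order: [13, 17, 22, 35, 42, 45, 46]
Step 2: The number of values is n = 7.
Step 3: Since n is odd, the median is the middle value at position 4: 35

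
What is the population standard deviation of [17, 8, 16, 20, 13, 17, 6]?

4.7638

Step 1: Compute the mean: 13.8571
Step 2: Sum of squared deviations from the mean: 158.8571
Step 3: Population variance = 158.8571 / 7 = 22.6939
Step 4: Standard deviation = sqrt(22.6939) = 4.7638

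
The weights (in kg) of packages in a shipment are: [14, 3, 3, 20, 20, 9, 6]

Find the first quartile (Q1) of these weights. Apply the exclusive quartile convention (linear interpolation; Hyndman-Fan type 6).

3

Step 1: Sort the data: [3, 3, 6, 9, 14, 20, 20]
Step 2: n = 7
Step 3: Using the exclusive quartile method:
  Q1 = 3
  Q2 (median) = 9
  Q3 = 20
  IQR = Q3 - Q1 = 20 - 3 = 17
Step 4: Q1 = 3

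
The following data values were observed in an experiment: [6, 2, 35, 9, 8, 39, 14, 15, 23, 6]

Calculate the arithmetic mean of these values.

15.7

Step 1: Sum all values: 6 + 2 + 35 + 9 + 8 + 39 + 14 + 15 + 23 + 6 = 157
Step 2: Count the number of values: n = 10
Step 3: Mean = sum / n = 157 / 10 = 15.7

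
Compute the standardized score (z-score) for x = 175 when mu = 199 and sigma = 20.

-1.2

Step 1: Recall the z-score formula: z = (x - mu) / sigma
Step 2: Substitute values: z = (175 - 199) / 20
Step 3: z = -24 / 20 = -1.2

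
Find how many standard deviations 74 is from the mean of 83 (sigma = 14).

-0.6429

Step 1: Recall the z-score formula: z = (x - mu) / sigma
Step 2: Substitute values: z = (74 - 83) / 14
Step 3: z = -9 / 14 = -0.6429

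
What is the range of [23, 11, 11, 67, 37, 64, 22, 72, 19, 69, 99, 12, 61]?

88

Step 1: Identify the maximum value: max = 99
Step 2: Identify the minimum value: min = 11
Step 3: Range = max - min = 99 - 11 = 88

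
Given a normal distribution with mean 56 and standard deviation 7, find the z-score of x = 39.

-2.4286

Step 1: Recall the z-score formula: z = (x - mu) / sigma
Step 2: Substitute values: z = (39 - 56) / 7
Step 3: z = -17 / 7 = -2.4286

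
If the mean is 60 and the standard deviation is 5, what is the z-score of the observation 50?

-2

Step 1: Recall the z-score formula: z = (x - mu) / sigma
Step 2: Substitute values: z = (50 - 60) / 5
Step 3: z = -10 / 5 = -2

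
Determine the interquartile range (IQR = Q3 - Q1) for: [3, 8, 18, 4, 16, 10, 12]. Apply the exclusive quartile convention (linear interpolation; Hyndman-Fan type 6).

12

Step 1: Sort the data: [3, 4, 8, 10, 12, 16, 18]
Step 2: n = 7
Step 3: Using the exclusive quartile method:
  Q1 = 4
  Q2 (median) = 10
  Q3 = 16
  IQR = Q3 - Q1 = 16 - 4 = 12
Step 4: IQR = 12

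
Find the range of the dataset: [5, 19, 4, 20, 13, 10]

16

Step 1: Identify the maximum value: max = 20
Step 2: Identify the minimum value: min = 4
Step 3: Range = max - min = 20 - 4 = 16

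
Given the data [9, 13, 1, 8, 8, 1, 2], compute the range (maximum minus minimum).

12

Step 1: Identify the maximum value: max = 13
Step 2: Identify the minimum value: min = 1
Step 3: Range = max - min = 13 - 1 = 12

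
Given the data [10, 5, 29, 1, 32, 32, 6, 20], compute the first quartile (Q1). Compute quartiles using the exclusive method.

5.25

Step 1: Sort the data: [1, 5, 6, 10, 20, 29, 32, 32]
Step 2: n = 8
Step 3: Using the exclusive quartile method:
  Q1 = 5.25
  Q2 (median) = 15
  Q3 = 31.25
  IQR = Q3 - Q1 = 31.25 - 5.25 = 26
Step 4: Q1 = 5.25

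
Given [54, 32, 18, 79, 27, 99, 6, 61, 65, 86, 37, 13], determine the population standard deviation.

29.1646

Step 1: Compute the mean: 48.0833
Step 2: Sum of squared deviations from the mean: 10206.9167
Step 3: Population variance = 10206.9167 / 12 = 850.5764
Step 4: Standard deviation = sqrt(850.5764) = 29.1646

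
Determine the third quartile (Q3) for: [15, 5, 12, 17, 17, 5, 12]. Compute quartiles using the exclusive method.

17

Step 1: Sort the data: [5, 5, 12, 12, 15, 17, 17]
Step 2: n = 7
Step 3: Using the exclusive quartile method:
  Q1 = 5
  Q2 (median) = 12
  Q3 = 17
  IQR = Q3 - Q1 = 17 - 5 = 12
Step 4: Q3 = 17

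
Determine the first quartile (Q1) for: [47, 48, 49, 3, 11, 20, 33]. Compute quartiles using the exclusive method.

11

Step 1: Sort the data: [3, 11, 20, 33, 47, 48, 49]
Step 2: n = 7
Step 3: Using the exclusive quartile method:
  Q1 = 11
  Q2 (median) = 33
  Q3 = 48
  IQR = Q3 - Q1 = 48 - 11 = 37
Step 4: Q1 = 11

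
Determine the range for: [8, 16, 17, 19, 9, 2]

17

Step 1: Identify the maximum value: max = 19
Step 2: Identify the minimum value: min = 2
Step 3: Range = max - min = 19 - 2 = 17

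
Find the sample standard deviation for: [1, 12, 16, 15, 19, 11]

6.2503

Step 1: Compute the mean: 12.3333
Step 2: Sum of squared deviations from the mean: 195.3333
Step 3: Sample variance = 195.3333 / 5 = 39.0667
Step 4: Standard deviation = sqrt(39.0667) = 6.2503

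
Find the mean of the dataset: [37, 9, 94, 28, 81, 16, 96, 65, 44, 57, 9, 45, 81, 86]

53.4286

Step 1: Sum all values: 37 + 9 + 94 + 28 + 81 + 16 + 96 + 65 + 44 + 57 + 9 + 45 + 81 + 86 = 748
Step 2: Count the number of values: n = 14
Step 3: Mean = sum / n = 748 / 14 = 53.4286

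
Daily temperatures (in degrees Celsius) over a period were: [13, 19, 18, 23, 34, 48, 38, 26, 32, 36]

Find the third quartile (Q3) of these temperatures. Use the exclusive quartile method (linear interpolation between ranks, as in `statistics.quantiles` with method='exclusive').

36.5

Step 1: Sort the data: [13, 18, 19, 23, 26, 32, 34, 36, 38, 48]
Step 2: n = 10
Step 3: Using the exclusive quartile method:
  Q1 = 18.75
  Q2 (median) = 29
  Q3 = 36.5
  IQR = Q3 - Q1 = 36.5 - 18.75 = 17.75
Step 4: Q3 = 36.5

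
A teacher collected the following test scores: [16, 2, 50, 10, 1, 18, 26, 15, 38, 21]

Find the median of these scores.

17

Step 1: Sort the data in ascending order: [1, 2, 10, 15, 16, 18, 21, 26, 38, 50]
Step 2: The number of values is n = 10.
Step 3: Since n is even, the median is the average of positions 5 and 6:
  Median = (16 + 18) / 2 = 17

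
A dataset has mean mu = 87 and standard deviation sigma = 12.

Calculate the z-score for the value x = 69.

-1.5

Step 1: Recall the z-score formula: z = (x - mu) / sigma
Step 2: Substitute values: z = (69 - 87) / 12
Step 3: z = -18 / 12 = -1.5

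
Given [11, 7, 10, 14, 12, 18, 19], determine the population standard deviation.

4

Step 1: Compute the mean: 13
Step 2: Sum of squared deviations from the mean: 112
Step 3: Population variance = 112 / 7 = 16
Step 4: Standard deviation = sqrt(16) = 4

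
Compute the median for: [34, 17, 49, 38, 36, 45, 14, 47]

37

Step 1: Sort the data in ascending order: [14, 17, 34, 36, 38, 45, 47, 49]
Step 2: The number of values is n = 8.
Step 3: Since n is even, the median is the average of positions 4 and 5:
  Median = (36 + 38) / 2 = 37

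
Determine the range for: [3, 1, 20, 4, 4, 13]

19

Step 1: Identify the maximum value: max = 20
Step 2: Identify the minimum value: min = 1
Step 3: Range = max - min = 20 - 1 = 19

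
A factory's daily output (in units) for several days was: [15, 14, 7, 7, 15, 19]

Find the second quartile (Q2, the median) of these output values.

14.5

Step 1: Sort the data: [7, 7, 14, 15, 15, 19]
Step 2: n = 6
Step 3: Q2 is the median. Since n is even, it is the average of the values at positions 3 and 4:
  Q2 = (14 + 15) / 2 = 14.5
Step 4: Q2 = 14.5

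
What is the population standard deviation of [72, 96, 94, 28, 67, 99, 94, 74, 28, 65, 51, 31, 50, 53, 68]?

23.6634

Step 1: Compute the mean: 64.6667
Step 2: Sum of squared deviations from the mean: 8399.3333
Step 3: Population variance = 8399.3333 / 15 = 559.9556
Step 4: Standard deviation = sqrt(559.9556) = 23.6634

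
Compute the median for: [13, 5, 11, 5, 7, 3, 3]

5

Step 1: Sort the data in ascending order: [3, 3, 5, 5, 7, 11, 13]
Step 2: The number of values is n = 7.
Step 3: Since n is odd, the median is the middle value at position 4: 5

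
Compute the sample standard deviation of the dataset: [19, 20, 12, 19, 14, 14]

3.3862

Step 1: Compute the mean: 16.3333
Step 2: Sum of squared deviations from the mean: 57.3333
Step 3: Sample variance = 57.3333 / 5 = 11.4667
Step 4: Standard deviation = sqrt(11.4667) = 3.3862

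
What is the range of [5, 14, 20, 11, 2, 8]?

18

Step 1: Identify the maximum value: max = 20
Step 2: Identify the minimum value: min = 2
Step 3: Range = max - min = 20 - 2 = 18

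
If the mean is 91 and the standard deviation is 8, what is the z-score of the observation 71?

-2.5

Step 1: Recall the z-score formula: z = (x - mu) / sigma
Step 2: Substitute values: z = (71 - 91) / 8
Step 3: z = -20 / 8 = -2.5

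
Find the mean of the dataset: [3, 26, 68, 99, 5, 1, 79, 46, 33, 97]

45.7

Step 1: Sum all values: 3 + 26 + 68 + 99 + 5 + 1 + 79 + 46 + 33 + 97 = 457
Step 2: Count the number of values: n = 10
Step 3: Mean = sum / n = 457 / 10 = 45.7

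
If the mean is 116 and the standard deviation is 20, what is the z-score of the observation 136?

1

Step 1: Recall the z-score formula: z = (x - mu) / sigma
Step 2: Substitute values: z = (136 - 116) / 20
Step 3: z = 20 / 20 = 1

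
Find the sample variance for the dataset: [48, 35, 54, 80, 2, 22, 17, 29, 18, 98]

905.5667

Step 1: Compute the mean: (48 + 35 + 54 + 80 + 2 + 22 + 17 + 29 + 18 + 98) / 10 = 40.3
Step 2: Compute squared deviations from the mean:
  (48 - 40.3)^2 = 59.29
  (35 - 40.3)^2 = 28.09
  (54 - 40.3)^2 = 187.69
  (80 - 40.3)^2 = 1576.09
  (2 - 40.3)^2 = 1466.89
  (22 - 40.3)^2 = 334.89
  (17 - 40.3)^2 = 542.89
  (29 - 40.3)^2 = 127.69
  (18 - 40.3)^2 = 497.29
  (98 - 40.3)^2 = 3329.29
Step 3: Sum of squared deviations = 8150.1
Step 4: Sample variance = 8150.1 / 9 = 905.5667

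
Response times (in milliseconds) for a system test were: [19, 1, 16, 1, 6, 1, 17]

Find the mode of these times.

1

Step 1: Count the frequency of each value:
  1: appears 3 time(s)
  6: appears 1 time(s)
  16: appears 1 time(s)
  17: appears 1 time(s)
  19: appears 1 time(s)
Step 2: The value 1 appears most frequently (3 times).
Step 3: Mode = 1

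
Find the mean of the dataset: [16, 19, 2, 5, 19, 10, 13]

12

Step 1: Sum all values: 16 + 19 + 2 + 5 + 19 + 10 + 13 = 84
Step 2: Count the number of values: n = 7
Step 3: Mean = sum / n = 84 / 7 = 12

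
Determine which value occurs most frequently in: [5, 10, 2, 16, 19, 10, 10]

10

Step 1: Count the frequency of each value:
  2: appears 1 time(s)
  5: appears 1 time(s)
  10: appears 3 time(s)
  16: appears 1 time(s)
  19: appears 1 time(s)
Step 2: The value 10 appears most frequently (3 times).
Step 3: Mode = 10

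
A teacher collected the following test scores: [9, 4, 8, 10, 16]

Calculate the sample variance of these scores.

18.8

Step 1: Compute the mean: (9 + 4 + 8 + 10 + 16) / 5 = 9.4
Step 2: Compute squared deviations from the mean:
  (9 - 9.4)^2 = 0.16
  (4 - 9.4)^2 = 29.16
  (8 - 9.4)^2 = 1.96
  (10 - 9.4)^2 = 0.36
  (16 - 9.4)^2 = 43.56
Step 3: Sum of squared deviations = 75.2
Step 4: Sample variance = 75.2 / 4 = 18.8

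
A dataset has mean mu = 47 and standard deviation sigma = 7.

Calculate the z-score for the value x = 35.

-1.7143

Step 1: Recall the z-score formula: z = (x - mu) / sigma
Step 2: Substitute values: z = (35 - 47) / 7
Step 3: z = -12 / 7 = -1.7143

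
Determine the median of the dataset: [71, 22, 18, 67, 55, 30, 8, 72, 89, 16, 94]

55

Step 1: Sort the data in ascending order: [8, 16, 18, 22, 30, 55, 67, 71, 72, 89, 94]
Step 2: The number of values is n = 11.
Step 3: Since n is odd, the median is the middle value at position 6: 55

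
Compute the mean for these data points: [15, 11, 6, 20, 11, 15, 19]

13.8571

Step 1: Sum all values: 15 + 11 + 6 + 20 + 11 + 15 + 19 = 97
Step 2: Count the number of values: n = 7
Step 3: Mean = sum / n = 97 / 7 = 13.8571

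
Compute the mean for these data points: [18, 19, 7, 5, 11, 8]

11.3333

Step 1: Sum all values: 18 + 19 + 7 + 5 + 11 + 8 = 68
Step 2: Count the number of values: n = 6
Step 3: Mean = sum / n = 68 / 6 = 11.3333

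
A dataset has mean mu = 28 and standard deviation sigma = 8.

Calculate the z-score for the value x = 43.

1.875

Step 1: Recall the z-score formula: z = (x - mu) / sigma
Step 2: Substitute values: z = (43 - 28) / 8
Step 3: z = 15 / 8 = 1.875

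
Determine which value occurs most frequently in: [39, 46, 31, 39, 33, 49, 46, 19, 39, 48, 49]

39

Step 1: Count the frequency of each value:
  19: appears 1 time(s)
  31: appears 1 time(s)
  33: appears 1 time(s)
  39: appears 3 time(s)
  46: appears 2 time(s)
  48: appears 1 time(s)
  49: appears 2 time(s)
Step 2: The value 39 appears most frequently (3 times).
Step 3: Mode = 39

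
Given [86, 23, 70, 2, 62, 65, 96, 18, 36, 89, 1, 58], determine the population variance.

1034.75

Step 1: Compute the mean: (86 + 23 + 70 + 2 + 62 + 65 + 96 + 18 + 36 + 89 + 1 + 58) / 12 = 50.5
Step 2: Compute squared deviations from the mean:
  (86 - 50.5)^2 = 1260.25
  (23 - 50.5)^2 = 756.25
  (70 - 50.5)^2 = 380.25
  (2 - 50.5)^2 = 2352.25
  (62 - 50.5)^2 = 132.25
  (65 - 50.5)^2 = 210.25
  (96 - 50.5)^2 = 2070.25
  (18 - 50.5)^2 = 1056.25
  (36 - 50.5)^2 = 210.25
  (89 - 50.5)^2 = 1482.25
  (1 - 50.5)^2 = 2450.25
  (58 - 50.5)^2 = 56.25
Step 3: Sum of squared deviations = 12417
Step 4: Population variance = 12417 / 12 = 1034.75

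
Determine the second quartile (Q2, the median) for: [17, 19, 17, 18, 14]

17

Step 1: Sort the data: [14, 17, 17, 18, 19]
Step 2: n = 5
Step 3: Q2 is the median. Since n is odd, it is the middle value at position 3: 17
Step 4: Q2 = 17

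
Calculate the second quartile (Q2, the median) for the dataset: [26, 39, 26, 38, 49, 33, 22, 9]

29.5

Step 1: Sort the data: [9, 22, 26, 26, 33, 38, 39, 49]
Step 2: n = 8
Step 3: Q2 is the median. Since n is even, it is the average of the values at positions 4 and 5:
  Q2 = (26 + 33) / 2 = 29.5
Step 4: Q2 = 29.5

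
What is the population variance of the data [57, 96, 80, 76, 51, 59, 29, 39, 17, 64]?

520.76

Step 1: Compute the mean: (57 + 96 + 80 + 76 + 51 + 59 + 29 + 39 + 17 + 64) / 10 = 56.8
Step 2: Compute squared deviations from the mean:
  (57 - 56.8)^2 = 0.04
  (96 - 56.8)^2 = 1536.64
  (80 - 56.8)^2 = 538.24
  (76 - 56.8)^2 = 368.64
  (51 - 56.8)^2 = 33.64
  (59 - 56.8)^2 = 4.84
  (29 - 56.8)^2 = 772.84
  (39 - 56.8)^2 = 316.84
  (17 - 56.8)^2 = 1584.04
  (64 - 56.8)^2 = 51.84
Step 3: Sum of squared deviations = 5207.6
Step 4: Population variance = 5207.6 / 10 = 520.76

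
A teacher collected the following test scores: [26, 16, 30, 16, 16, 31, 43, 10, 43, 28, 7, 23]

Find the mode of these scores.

16

Step 1: Count the frequency of each value:
  7: appears 1 time(s)
  10: appears 1 time(s)
  16: appears 3 time(s)
  23: appears 1 time(s)
  26: appears 1 time(s)
  28: appears 1 time(s)
  30: appears 1 time(s)
  31: appears 1 time(s)
  43: appears 2 time(s)
Step 2: The value 16 appears most frequently (3 times).
Step 3: Mode = 16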